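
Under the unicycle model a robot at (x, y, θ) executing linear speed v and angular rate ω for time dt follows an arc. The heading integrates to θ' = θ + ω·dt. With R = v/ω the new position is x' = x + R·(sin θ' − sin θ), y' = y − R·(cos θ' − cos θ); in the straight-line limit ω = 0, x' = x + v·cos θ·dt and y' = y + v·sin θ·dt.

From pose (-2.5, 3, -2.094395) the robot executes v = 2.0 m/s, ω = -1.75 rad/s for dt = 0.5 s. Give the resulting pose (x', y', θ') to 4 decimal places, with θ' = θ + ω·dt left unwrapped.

(-3.2939, 2.4455, -2.9694)

θ' = -2.0944 + -1.75·0.5 = -2.9694
R = v/ω = 2.0/-1.75 = -1.1429
x' = -2.5 + -1.1429·(sin -2.9694 − sin -2.0944) = -3.2939
y' = 3 − -1.1429·(cos -2.9694 − cos -2.0944) = 2.4455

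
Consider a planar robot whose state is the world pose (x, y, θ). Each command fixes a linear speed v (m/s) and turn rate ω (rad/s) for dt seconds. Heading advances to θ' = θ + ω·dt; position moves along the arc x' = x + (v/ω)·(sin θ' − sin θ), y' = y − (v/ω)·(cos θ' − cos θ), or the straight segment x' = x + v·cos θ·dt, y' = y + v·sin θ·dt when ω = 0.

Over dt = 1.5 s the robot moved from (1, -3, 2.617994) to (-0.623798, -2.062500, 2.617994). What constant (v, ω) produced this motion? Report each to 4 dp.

Δθ = 2.617994 − 2.617994 = 0.000000
ω = Δθ/dt = 0.000000/1.5 = 0.0000
ω = 0 → v = (Δx·cos θ + Δy·sin θ)/dt = 1.2500

v = 1.2500, ω = 0.0000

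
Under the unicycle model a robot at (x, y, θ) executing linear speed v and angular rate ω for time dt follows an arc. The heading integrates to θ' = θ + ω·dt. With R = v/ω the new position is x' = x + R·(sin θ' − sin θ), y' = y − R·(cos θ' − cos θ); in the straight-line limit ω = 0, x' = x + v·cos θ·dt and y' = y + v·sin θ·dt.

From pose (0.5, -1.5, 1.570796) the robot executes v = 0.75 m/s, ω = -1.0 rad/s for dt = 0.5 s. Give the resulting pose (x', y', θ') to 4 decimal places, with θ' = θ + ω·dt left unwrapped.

θ' = 1.5708 + -1.0·0.5 = 1.0708
R = v/ω = 0.75/-1.0 = -0.7500
x' = 0.5 + -0.7500·(sin 1.0708 − sin 1.5708) = 0.5918
y' = -1.5 − -0.7500·(cos 1.0708 − cos 1.5708) = -1.1404

(0.5918, -1.1404, 1.0708)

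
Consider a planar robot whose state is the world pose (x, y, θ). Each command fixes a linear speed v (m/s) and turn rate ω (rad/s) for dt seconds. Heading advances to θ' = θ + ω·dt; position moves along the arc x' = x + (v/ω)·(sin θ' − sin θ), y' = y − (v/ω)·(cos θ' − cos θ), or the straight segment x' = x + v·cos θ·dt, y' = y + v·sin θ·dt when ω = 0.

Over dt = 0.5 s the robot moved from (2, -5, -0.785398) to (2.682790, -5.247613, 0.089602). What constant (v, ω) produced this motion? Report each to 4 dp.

Δθ = 0.089602 − -0.785398 = 0.875000
ω = Δθ/dt = 0.875000/0.5 = 1.7500
R = Δx/(sin θ' − sin θ) = 0.8571
v = R·ω = 0.8571·1.7500 = 1.5000

v = 1.5000, ω = 1.7500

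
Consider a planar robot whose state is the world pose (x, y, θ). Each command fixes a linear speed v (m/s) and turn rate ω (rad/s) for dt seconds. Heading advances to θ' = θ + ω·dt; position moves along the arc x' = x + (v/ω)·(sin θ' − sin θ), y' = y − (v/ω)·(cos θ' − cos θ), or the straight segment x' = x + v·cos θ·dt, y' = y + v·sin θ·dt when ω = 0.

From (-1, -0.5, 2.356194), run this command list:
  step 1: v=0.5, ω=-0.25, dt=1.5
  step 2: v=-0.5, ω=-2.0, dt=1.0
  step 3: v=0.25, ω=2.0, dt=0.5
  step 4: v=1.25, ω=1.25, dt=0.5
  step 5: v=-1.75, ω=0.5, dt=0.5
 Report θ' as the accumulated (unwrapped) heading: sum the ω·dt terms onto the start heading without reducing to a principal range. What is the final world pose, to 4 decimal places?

(-1.2398, -0.4481, 1.8562)

step 1: θ'=1.9812 (R=-2.0000) → pose (-1.4197, 0.1163, 1.9812)
step 2: θ'=-0.0188 (R=0.2500) → pose (-1.6537, -0.2334, -0.0188)
step 3: θ'=0.9812 (R=0.1250) → pose (-1.5474, -0.1780, 0.9812)
step 4: θ'=1.6062 (R=1.0000) → pose (-1.3792, 0.4135, 1.6062)
step 5: θ'=1.8562 (R=-3.5000) → pose (-1.2398, -0.4481, 1.8562)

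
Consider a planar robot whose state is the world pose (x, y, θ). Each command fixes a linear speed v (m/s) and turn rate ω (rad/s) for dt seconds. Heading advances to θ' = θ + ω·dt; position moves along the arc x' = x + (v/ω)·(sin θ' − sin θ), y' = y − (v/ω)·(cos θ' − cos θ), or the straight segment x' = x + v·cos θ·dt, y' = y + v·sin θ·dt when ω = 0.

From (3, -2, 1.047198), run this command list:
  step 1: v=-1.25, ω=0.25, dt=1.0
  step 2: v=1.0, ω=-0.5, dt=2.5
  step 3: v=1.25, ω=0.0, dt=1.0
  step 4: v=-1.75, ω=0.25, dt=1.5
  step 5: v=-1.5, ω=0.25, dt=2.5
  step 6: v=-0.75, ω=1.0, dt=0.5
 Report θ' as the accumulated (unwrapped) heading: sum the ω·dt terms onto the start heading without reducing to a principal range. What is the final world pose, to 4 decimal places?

(0.2200, -5.0700, 1.5472)

step 1: θ'=1.2972 (R=-5.0000) → pose (2.5161, -3.1490, 1.2972)
step 2: θ'=0.0472 (R=-2.0000) → pose (4.3474, -1.6916, 0.0472)
step 3: θ'=0.0472 (straight) → pose (5.5960, -1.6327, 0.0472)
step 4: θ'=0.4222 (R=-7.0000) → pose (3.0579, -2.2395, 0.4222)
step 5: θ'=1.0472 (R=-6.0000) → pose (0.3203, -4.7127, 1.0472)
step 6: θ'=1.5472 (R=-0.7500) → pose (0.2200, -5.0700, 1.5472)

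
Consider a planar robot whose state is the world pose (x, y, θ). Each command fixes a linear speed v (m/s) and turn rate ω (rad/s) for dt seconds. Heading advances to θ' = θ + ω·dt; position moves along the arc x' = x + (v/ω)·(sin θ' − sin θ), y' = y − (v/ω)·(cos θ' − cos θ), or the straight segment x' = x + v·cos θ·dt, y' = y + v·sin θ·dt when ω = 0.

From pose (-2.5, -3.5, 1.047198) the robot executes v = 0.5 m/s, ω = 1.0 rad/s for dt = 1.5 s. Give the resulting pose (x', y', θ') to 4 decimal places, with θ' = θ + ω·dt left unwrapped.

(-2.6530, -2.8358, 2.5472)

θ' = 1.0472 + 1.0·1.5 = 2.5472
R = v/ω = 0.5/1.0 = 0.5000
x' = -2.5 + 0.5000·(sin 2.5472 − sin 1.0472) = -2.6530
y' = -3.5 − 0.5000·(cos 2.5472 − cos 1.0472) = -2.8358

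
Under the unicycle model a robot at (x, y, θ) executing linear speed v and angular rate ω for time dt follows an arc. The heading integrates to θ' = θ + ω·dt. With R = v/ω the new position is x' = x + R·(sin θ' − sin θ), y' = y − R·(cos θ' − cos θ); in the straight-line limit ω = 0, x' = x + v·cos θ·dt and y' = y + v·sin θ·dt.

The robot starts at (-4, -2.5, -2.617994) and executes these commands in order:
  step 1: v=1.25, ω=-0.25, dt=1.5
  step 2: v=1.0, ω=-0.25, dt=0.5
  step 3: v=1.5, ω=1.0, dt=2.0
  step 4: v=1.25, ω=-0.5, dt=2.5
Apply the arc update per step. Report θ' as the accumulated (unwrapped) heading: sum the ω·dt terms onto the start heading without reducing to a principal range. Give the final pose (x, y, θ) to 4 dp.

(-8.0723, -8.1958, -2.3680)

step 1: θ'=-2.9930 (R=-5.0000) → pose (-5.7597, -3.1148, -2.9930)
step 2: θ'=-3.1180 (R=-4.0000) → pose (-6.2576, -3.1577, -3.1180)
step 3: θ'=-1.1180 (R=1.5000) → pose (-7.5710, -5.3136, -1.1180)
step 4: θ'=-2.3680 (R=-2.5000) → pose (-8.0723, -8.1958, -2.3680)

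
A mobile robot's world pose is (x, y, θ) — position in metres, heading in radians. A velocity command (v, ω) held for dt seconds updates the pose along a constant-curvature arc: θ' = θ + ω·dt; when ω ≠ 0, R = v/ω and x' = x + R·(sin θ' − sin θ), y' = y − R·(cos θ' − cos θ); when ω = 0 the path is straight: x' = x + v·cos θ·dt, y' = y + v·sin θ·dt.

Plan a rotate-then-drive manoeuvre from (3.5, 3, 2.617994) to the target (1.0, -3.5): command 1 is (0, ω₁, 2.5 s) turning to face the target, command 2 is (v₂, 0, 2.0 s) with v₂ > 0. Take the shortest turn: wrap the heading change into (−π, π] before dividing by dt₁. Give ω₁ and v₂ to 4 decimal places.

ω₁ = 0.6909, v₂ = 3.4821

heading to target = atan2(-3.5−3, 1−3.5) = -1.9380
Δθ = wrap(-1.9380 − 2.6180) = 1.7272; ω₁ = Δθ/dt₁ = 0.6909
distance = √((1−3.5)² + (-3.5−3)²) = 6.9642; v₂ = distance/dt₂ = 3.4821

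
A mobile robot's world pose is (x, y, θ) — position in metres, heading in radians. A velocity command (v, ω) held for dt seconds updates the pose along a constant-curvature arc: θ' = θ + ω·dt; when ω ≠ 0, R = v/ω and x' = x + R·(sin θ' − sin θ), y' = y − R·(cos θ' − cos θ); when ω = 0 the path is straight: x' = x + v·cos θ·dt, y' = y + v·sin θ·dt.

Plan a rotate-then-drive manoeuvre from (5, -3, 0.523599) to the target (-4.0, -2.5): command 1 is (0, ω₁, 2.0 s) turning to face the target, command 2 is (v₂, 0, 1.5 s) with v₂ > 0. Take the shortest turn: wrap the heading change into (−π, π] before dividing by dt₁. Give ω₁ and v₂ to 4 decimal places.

heading to target = atan2(-2.5−-3, -4−5) = 3.0861
Δθ = wrap(3.0861 − 0.5236) = 2.5625; ω₁ = Δθ/dt₁ = 1.2812
distance = √((-4−5)² + (-2.5−-3)²) = 9.0139; v₂ = distance/dt₂ = 6.0093

ω₁ = 1.2812, v₂ = 6.0093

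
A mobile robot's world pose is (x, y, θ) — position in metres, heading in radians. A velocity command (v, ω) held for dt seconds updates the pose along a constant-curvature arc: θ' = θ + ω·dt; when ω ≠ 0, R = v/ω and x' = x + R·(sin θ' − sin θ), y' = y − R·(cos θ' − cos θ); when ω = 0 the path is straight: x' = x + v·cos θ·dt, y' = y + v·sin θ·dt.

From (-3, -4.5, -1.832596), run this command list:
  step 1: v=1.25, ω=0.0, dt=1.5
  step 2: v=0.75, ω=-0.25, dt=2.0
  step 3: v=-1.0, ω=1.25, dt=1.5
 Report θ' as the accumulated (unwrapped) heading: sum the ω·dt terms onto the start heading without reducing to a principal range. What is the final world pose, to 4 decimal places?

step 1: θ'=-1.8326 (straight) → pose (-3.4853, -6.3111, -1.8326)
step 2: θ'=-2.3326 (R=-3.0000) → pose (-4.2123, -7.6053, -2.3326)
step 3: θ'=-0.4576 (R=-0.8000) → pose (-4.4377, -6.3355, -0.4576)

(-4.4377, -6.3355, -0.4576)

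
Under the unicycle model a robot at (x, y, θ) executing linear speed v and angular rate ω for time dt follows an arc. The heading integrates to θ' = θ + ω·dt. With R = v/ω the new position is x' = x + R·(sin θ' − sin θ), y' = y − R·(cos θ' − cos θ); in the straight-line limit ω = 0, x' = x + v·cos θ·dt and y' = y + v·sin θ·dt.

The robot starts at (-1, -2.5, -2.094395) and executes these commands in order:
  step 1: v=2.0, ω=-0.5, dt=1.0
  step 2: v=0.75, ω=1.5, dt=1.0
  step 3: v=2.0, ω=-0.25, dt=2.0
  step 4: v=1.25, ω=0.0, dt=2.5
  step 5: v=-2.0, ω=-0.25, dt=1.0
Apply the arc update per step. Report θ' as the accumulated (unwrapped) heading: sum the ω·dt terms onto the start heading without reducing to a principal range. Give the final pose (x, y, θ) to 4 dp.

(-1.4569, -9.5810, -1.8444)

step 1: θ'=-2.5944 (R=-4.0000) → pose (-2.3829, -3.9159, -2.5944)
step 2: θ'=-1.0944 (R=0.5000) → pose (-2.5671, -4.5722, -1.0944)
step 3: θ'=-1.5944 (R=-8.0000) → pose (-1.6785, -8.4297, -1.5944)
step 4: θ'=-1.5944 (straight) → pose (-1.7523, -11.5538, -1.5944)
step 5: θ'=-1.8444 (R=8.0000) → pose (-1.4569, -9.5810, -1.8444)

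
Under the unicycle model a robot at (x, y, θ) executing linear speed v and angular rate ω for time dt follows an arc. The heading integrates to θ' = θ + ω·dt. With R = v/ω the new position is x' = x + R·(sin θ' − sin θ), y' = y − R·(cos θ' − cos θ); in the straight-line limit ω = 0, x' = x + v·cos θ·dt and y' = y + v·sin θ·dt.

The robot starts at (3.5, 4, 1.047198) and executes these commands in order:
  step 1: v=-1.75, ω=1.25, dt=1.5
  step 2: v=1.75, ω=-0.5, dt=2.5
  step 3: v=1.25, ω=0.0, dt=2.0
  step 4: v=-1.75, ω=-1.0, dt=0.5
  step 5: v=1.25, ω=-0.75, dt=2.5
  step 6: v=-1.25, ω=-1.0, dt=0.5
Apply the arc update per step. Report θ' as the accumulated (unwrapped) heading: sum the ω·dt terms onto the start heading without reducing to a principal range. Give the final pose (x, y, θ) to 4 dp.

step 1: θ'=2.9222 (R=-1.4000) → pose (4.4077, 1.9336, 2.9222)
step 2: θ'=1.6722 (R=-3.5000) → pose (1.6875, 4.9954, 1.6722)
step 3: θ'=1.6722 (straight) → pose (1.4344, 7.4825, 1.6722)
step 4: θ'=1.1722 (R=1.7500) → pose (1.3062, 6.6262, 1.1722)
step 5: θ'=-0.7028 (R=-1.6667) → pose (3.9195, 7.2510, -0.7028)
step 6: θ'=-1.2028 (R=1.2500) → pose (3.5611, 7.7551, -1.2028)

(3.5611, 7.7551, -1.2028)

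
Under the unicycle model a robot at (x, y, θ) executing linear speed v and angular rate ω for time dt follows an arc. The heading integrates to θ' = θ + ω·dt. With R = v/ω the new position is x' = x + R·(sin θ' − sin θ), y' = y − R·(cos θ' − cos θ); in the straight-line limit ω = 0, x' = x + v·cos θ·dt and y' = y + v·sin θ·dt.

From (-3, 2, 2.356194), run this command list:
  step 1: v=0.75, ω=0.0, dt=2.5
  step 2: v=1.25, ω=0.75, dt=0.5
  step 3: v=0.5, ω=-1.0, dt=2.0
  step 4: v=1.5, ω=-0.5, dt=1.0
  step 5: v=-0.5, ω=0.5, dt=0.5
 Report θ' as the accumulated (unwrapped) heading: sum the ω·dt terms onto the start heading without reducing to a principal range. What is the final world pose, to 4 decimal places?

step 1: θ'=2.3562 (straight) → pose (-4.3258, 3.3258, 2.3562)
step 2: θ'=2.7312 (R=1.6667) → pose (-4.8394, 3.6756, 2.7312)
step 3: θ'=0.7312 (R=-0.5000) → pose (-4.9738, 4.5063, 0.7312)
step 4: θ'=0.2312 (R=-3.0000) → pose (-3.6579, 5.1933, 0.2312)
step 5: θ'=0.4812 (R=-1.0000) → pose (-3.8916, 5.1064, 0.4812)

(-3.8916, 5.1064, 0.4812)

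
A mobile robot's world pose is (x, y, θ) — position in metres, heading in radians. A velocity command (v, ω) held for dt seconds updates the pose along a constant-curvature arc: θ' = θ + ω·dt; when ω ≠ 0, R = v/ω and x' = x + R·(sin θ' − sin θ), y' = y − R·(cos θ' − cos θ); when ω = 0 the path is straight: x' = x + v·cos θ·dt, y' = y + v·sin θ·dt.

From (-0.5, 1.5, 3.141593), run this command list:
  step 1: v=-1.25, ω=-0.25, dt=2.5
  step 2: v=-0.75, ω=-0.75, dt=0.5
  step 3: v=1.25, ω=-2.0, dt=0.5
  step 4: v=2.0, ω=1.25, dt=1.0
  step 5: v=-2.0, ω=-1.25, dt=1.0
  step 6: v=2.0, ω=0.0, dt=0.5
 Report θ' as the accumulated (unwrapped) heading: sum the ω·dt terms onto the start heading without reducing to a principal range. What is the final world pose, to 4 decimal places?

(3.0556, 1.7912, 1.1416)

step 1: θ'=2.5166 (R=5.0000) → pose (2.4255, 0.5548, 2.5166)
step 2: θ'=2.1416 (R=1.0000) → pose (2.6819, 0.2842, 2.1416)
step 3: θ'=1.1416 (R=-0.6250) → pose (2.6395, 0.8819, 1.1416)
step 4: θ'=2.3916 (R=1.6000) → pose (2.2752, 2.7185, 2.3916)
step 5: θ'=1.1416 (R=1.6000) → pose (2.6395, 0.8819, 1.1416)
step 6: θ'=1.1416 (straight) → pose (3.0556, 1.7912, 1.1416)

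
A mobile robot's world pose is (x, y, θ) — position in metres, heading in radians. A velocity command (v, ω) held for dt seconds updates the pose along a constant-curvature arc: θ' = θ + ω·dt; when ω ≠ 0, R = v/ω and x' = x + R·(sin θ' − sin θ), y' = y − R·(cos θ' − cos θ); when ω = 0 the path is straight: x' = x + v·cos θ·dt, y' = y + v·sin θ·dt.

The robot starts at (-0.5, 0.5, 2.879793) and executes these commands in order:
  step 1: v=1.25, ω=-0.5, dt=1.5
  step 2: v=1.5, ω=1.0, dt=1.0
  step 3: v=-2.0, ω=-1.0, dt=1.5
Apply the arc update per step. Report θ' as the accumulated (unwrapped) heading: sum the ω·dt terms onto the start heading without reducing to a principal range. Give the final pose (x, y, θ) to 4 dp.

step 1: θ'=2.1298 (R=-2.5000) → pose (-1.9724, 1.5890, 2.1298)
step 2: θ'=3.1298 (R=1.5000) → pose (-3.2264, 2.2934, 3.1298)
step 3: θ'=1.6298 (R=2.0000) → pose (-1.2535, 0.4114, 1.6298)

(-1.2535, 0.4114, 1.6298)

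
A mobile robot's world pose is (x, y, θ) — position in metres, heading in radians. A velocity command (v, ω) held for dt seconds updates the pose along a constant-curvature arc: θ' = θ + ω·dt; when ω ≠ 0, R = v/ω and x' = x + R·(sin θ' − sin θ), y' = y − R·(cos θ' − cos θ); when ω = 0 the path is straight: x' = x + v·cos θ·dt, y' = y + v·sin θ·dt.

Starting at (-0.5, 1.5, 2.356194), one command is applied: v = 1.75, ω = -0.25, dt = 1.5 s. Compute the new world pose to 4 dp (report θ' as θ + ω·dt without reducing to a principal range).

(-1.9690, 3.6569, 1.9812)

θ' = 2.3562 + -0.25·1.5 = 1.9812
R = v/ω = 1.75/-0.25 = -7.0000
x' = -0.5 + -7.0000·(sin 1.9812 − sin 2.3562) = -1.9690
y' = 1.5 − -7.0000·(cos 1.9812 − cos 2.3562) = 3.6569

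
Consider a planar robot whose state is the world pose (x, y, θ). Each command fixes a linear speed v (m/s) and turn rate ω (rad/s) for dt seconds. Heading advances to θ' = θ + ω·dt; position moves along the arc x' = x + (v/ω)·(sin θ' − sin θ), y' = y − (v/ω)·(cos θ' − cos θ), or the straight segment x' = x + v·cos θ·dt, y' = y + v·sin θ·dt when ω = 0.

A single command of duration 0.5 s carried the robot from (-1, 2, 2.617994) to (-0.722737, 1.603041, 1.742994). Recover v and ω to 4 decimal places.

Δθ = 1.742994 − 2.617994 = -0.875000
ω = Δθ/dt = -0.875000/0.5 = -1.7500
R = −Δy/(cos θ' − cos θ) = 0.5714
v = R·ω = 0.5714·-1.7500 = -1.0000

v = -1.0000, ω = -1.7500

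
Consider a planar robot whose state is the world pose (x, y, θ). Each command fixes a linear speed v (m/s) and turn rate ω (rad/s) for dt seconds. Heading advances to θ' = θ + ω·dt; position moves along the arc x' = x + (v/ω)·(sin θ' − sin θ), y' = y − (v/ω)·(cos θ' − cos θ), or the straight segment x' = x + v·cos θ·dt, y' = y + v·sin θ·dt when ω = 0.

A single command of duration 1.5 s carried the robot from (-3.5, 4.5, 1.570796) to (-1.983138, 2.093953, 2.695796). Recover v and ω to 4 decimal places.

Δθ = 2.695796 − 1.570796 = 1.125000
ω = Δθ/dt = 1.125000/1.5 = 0.7500
R = −Δy/(cos θ' − cos θ) = -2.6667
v = R·ω = -2.6667·0.7500 = -2.0000

v = -2.0000, ω = 0.7500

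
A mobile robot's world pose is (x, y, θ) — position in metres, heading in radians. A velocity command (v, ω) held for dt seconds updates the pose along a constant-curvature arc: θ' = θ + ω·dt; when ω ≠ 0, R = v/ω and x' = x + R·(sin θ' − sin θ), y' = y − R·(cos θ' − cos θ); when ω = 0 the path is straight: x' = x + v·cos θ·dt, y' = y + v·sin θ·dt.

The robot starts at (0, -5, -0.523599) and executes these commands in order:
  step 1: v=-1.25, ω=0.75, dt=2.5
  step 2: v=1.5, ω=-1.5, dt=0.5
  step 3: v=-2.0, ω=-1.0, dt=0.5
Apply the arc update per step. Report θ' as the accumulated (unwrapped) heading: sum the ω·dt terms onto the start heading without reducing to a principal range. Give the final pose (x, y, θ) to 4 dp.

step 1: θ'=1.3514 (R=-1.6667) → pose (-2.4600, -6.0806, 1.3514)
step 2: θ'=0.6014 (R=-1.0000) → pose (-2.0498, -5.4737, 0.6014)
step 3: θ'=0.1014 (R=2.0000) → pose (-2.9790, -5.8144, 0.1014)

(-2.9790, -5.8144, 0.1014)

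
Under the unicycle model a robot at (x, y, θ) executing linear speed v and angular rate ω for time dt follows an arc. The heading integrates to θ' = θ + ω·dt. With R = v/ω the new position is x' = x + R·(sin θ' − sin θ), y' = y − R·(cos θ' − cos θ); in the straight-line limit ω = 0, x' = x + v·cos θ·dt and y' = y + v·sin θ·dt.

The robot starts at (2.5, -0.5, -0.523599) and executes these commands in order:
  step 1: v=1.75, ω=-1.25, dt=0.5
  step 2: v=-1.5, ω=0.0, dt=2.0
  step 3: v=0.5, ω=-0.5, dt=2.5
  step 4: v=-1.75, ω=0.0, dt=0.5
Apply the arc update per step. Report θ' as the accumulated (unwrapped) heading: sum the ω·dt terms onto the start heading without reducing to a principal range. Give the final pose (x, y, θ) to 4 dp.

step 1: θ'=-1.1486 (R=-1.4000) → pose (3.0771, -1.1388, -1.1486)
step 2: θ'=-1.1486 (straight) → pose (1.8478, 1.5978, -1.1486)
step 3: θ'=-2.3986 (R=-1.0000) → pose (1.6121, 0.4516, -2.3986)
step 4: θ'=-2.3986 (straight) → pose (2.2565, 1.0435, -2.3986)

(2.2565, 1.0435, -2.3986)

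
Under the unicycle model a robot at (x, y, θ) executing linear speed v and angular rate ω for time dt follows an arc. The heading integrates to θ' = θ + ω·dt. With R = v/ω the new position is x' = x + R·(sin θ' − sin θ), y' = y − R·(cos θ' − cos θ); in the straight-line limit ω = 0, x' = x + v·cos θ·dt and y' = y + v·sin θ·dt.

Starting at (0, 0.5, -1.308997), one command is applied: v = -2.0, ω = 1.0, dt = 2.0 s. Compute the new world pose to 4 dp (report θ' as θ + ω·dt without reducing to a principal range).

θ' = -1.3090 + 1.0·2.0 = 0.6910
R = v/ω = -2.0/1.0 = -2.0000
x' = 0 + -2.0000·(sin 0.6910 − sin -1.3090) = -3.2065
y' = 0.5 − -2.0000·(cos 0.6910 − cos -1.3090) = 1.5236

(-3.2065, 1.5236, 0.6910)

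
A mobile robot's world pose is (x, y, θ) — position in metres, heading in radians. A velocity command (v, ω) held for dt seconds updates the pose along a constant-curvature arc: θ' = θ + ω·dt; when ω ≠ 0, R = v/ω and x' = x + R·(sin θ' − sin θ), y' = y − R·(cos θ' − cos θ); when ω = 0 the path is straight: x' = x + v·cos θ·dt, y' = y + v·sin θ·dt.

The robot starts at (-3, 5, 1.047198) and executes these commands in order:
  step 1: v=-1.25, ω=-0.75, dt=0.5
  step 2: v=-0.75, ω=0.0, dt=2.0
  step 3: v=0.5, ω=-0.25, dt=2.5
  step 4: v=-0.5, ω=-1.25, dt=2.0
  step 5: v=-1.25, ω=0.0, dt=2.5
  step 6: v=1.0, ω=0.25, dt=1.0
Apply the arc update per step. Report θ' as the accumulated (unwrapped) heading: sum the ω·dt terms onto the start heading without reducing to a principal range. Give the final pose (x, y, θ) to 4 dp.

(-1.9737, 5.9977, -2.2028)

step 1: θ'=0.6722 (R=1.6667) → pose (-3.4055, 4.5292, 0.6722)
step 2: θ'=0.6722 (straight) → pose (-4.5792, 3.5952, 0.6722)
step 3: θ'=0.0472 (R=-2.0000) → pose (-3.4282, 4.0280, 0.0472)
step 4: θ'=-2.4528 (R=0.4000) → pose (-3.7013, 4.7364, -2.4528)
step 5: θ'=-2.4528 (straight) → pose (-1.2887, 6.7227, -2.4528)
step 6: θ'=-2.2028 (R=4.0000) → pose (-1.9737, 5.9977, -2.2028)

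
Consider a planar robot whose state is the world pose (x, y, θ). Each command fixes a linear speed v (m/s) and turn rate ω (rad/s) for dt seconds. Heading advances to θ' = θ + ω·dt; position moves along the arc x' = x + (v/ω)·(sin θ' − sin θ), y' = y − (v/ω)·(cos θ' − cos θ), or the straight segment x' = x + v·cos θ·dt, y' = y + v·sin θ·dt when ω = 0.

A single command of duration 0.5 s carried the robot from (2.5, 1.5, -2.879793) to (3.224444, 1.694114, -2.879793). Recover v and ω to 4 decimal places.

v = -1.5000, ω = 0.0000

Δθ = -2.879793 − -2.879793 = 0.000000
ω = Δθ/dt = 0.000000/0.5 = 0.0000
ω = 0 → v = (Δx·cos θ + Δy·sin θ)/dt = -1.5000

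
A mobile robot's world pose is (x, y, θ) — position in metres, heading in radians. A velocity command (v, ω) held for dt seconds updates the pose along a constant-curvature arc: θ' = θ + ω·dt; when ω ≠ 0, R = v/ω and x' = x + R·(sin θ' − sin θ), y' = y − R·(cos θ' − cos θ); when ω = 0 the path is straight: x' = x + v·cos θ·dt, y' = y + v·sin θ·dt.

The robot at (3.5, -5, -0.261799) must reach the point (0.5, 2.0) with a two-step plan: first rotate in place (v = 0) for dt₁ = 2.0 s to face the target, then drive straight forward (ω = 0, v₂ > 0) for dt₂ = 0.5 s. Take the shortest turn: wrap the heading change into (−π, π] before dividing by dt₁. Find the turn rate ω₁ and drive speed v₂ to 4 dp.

ω₁ = 1.1187, v₂ = 15.2315

heading to target = atan2(2−-5, 0.5−3.5) = 1.9757
Δθ = wrap(1.9757 − -0.2618) = 2.2375; ω₁ = Δθ/dt₁ = 1.1187
distance = √((0.5−3.5)² + (2−-5)²) = 7.6158; v₂ = distance/dt₂ = 15.2315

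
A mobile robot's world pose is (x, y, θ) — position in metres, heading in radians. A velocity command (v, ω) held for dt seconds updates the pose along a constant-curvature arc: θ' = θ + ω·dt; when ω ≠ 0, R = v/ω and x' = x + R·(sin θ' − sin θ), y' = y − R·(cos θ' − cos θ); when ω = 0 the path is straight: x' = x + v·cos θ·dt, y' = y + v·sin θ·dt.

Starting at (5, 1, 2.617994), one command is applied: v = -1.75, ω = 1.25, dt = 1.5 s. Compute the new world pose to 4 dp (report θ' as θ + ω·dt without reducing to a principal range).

θ' = 2.6180 + 1.25·1.5 = 4.4930
R = v/ω = -1.75/1.25 = -1.4000
x' = 5 + -1.4000·(sin 4.4930 − sin 2.6180) = 7.0664
y' = 1 − -1.4000·(cos 4.4930 − cos 2.6180) = 1.9077

(7.0664, 1.9077, 4.4930)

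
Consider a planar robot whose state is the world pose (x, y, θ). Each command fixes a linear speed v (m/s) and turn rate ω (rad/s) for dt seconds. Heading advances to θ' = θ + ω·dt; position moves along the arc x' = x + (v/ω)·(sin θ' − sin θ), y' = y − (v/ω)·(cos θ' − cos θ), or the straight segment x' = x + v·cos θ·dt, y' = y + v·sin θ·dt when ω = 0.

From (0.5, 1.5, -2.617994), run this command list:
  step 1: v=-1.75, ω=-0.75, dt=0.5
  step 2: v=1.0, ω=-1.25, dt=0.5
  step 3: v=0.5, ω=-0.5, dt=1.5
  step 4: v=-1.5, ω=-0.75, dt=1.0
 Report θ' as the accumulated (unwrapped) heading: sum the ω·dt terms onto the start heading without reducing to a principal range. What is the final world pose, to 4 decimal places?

step 1: θ'=-2.9930 (R=2.3333) → pose (1.3212, 1.7869, -2.9930)
step 2: θ'=-3.6180 (R=-0.8000) → pose (0.8359, 1.8672, -3.6180)
step 3: θ'=-4.3680 (R=-1.0000) → pose (0.3532, 2.4182, -4.3680)
step 4: θ'=-5.1180 (R=2.0000) → pose (0.3084, 0.9538, -5.1180)

(0.3084, 0.9538, -5.1180)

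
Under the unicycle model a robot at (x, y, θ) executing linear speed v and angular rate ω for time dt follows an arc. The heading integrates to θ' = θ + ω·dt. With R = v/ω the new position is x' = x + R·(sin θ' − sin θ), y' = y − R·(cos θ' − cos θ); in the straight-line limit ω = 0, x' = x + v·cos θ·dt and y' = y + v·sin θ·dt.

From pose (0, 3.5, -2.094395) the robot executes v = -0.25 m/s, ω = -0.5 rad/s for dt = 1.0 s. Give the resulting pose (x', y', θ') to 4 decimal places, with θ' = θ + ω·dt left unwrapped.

(0.1729, 3.6770, -2.5944)

θ' = -2.0944 + -0.5·1.0 = -2.5944
R = v/ω = -0.25/-0.5 = 0.5000
x' = 0 + 0.5000·(sin -2.5944 − sin -2.0944) = 0.1729
y' = 3.5 − 0.5000·(cos -2.5944 − cos -2.0944) = 3.6770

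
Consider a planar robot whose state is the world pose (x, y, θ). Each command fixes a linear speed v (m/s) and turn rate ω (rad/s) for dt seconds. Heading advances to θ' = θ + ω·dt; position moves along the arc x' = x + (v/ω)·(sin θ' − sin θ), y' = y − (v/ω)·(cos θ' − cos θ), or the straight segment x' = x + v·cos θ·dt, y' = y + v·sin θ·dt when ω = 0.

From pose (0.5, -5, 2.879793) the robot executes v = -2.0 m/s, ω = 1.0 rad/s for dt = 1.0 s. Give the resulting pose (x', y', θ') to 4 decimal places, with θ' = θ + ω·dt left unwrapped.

θ' = 2.8798 + 1.0·1.0 = 3.8798
R = v/ω = -2.0/1.0 = -2.0000
x' = 0.5 + -2.0000·(sin 3.8798 − sin 2.8798) = 2.3636
y' = -5 − -2.0000·(cos 3.8798 − cos 2.8798) = -4.5475

(2.3636, -4.5475, 3.8798)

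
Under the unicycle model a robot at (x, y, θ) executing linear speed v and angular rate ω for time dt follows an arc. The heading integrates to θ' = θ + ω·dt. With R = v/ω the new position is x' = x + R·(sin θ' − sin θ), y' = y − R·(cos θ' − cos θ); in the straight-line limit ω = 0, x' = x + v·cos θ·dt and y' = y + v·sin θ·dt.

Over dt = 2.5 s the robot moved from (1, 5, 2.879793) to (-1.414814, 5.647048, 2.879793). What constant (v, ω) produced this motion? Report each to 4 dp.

v = 1.0000, ω = 0.0000

Δθ = 2.879793 − 2.879793 = 0.000000
ω = Δθ/dt = 0.000000/2.5 = 0.0000
ω = 0 → v = (Δx·cos θ + Δy·sin θ)/dt = 1.0000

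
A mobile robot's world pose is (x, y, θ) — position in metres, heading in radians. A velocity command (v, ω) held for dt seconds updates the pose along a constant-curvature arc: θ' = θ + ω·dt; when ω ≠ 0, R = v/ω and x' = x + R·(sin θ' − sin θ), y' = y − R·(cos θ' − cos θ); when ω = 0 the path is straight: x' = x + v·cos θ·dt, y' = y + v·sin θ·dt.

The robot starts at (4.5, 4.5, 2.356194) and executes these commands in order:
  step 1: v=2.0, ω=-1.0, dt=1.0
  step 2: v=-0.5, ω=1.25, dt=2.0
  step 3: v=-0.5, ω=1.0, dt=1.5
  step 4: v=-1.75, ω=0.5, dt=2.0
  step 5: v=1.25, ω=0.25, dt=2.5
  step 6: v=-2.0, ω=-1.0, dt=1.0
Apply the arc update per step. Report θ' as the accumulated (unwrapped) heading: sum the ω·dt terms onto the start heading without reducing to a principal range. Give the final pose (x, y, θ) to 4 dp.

step 1: θ'=1.3562 (R=-2.0000) → pose (3.9601, 6.3401, 1.3562)
step 2: θ'=3.8562 (R=-0.4000) → pose (4.6130, 5.9528, 3.8562)
step 3: θ'=5.3562 (R=-0.5000) → pose (4.6853, 6.6306, 5.3562)
step 4: θ'=6.3562 (R=-3.5000) → pose (1.6306, 8.0204, 6.3562)
step 5: θ'=6.9812 (R=5.0000) → pose (4.4794, 9.1765, 6.9812)
step 6: θ'=5.9812 (R=2.0000) → pose (2.5991, 8.7992, 5.9812)

(2.5991, 8.7992, 5.9812)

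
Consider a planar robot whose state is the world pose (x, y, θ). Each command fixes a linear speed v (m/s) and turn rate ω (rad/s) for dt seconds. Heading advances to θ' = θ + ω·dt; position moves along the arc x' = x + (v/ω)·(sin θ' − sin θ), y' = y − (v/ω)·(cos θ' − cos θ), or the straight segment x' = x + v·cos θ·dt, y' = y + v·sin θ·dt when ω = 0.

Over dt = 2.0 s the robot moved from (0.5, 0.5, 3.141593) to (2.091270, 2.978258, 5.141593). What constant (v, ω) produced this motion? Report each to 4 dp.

Δθ = 5.141593 − 3.141593 = 2.000000
ω = Δθ/dt = 2.000000/2.0 = 1.0000
R = −Δy/(cos θ' − cos θ) = -1.7500
v = R·ω = -1.7500·1.0000 = -1.7500

v = -1.7500, ω = 1.0000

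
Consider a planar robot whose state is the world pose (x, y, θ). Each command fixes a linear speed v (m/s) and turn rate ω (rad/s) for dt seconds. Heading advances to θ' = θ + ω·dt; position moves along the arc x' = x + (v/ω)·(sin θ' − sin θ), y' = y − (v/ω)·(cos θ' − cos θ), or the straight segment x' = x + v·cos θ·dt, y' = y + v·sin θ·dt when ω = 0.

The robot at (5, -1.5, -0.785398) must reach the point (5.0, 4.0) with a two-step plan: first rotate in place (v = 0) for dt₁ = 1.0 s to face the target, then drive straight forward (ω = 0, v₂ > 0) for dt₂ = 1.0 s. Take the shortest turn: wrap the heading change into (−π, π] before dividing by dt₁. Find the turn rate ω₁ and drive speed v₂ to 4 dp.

heading to target = atan2(4−-1.5, 5−5) = 1.5708
Δθ = wrap(1.5708 − -0.7854) = 2.3562; ω₁ = Δθ/dt₁ = 2.3562
distance = √((5−5)² + (4−-1.5)²) = 5.5000; v₂ = distance/dt₂ = 5.5000

ω₁ = 2.3562, v₂ = 5.5000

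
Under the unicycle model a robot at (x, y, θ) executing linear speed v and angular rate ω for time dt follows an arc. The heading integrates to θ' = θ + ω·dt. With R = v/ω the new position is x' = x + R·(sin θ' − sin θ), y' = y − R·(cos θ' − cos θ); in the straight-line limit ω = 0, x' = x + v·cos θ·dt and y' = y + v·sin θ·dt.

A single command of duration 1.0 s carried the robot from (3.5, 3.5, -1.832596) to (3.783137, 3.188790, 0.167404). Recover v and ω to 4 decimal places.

v = 0.5000, ω = 2.0000

Δθ = 0.167404 − -1.832596 = 2.000000
ω = Δθ/dt = 2.000000/1.0 = 2.0000
R = −Δy/(cos θ' − cos θ) = 0.2500
v = R·ω = 0.2500·2.0000 = 0.5000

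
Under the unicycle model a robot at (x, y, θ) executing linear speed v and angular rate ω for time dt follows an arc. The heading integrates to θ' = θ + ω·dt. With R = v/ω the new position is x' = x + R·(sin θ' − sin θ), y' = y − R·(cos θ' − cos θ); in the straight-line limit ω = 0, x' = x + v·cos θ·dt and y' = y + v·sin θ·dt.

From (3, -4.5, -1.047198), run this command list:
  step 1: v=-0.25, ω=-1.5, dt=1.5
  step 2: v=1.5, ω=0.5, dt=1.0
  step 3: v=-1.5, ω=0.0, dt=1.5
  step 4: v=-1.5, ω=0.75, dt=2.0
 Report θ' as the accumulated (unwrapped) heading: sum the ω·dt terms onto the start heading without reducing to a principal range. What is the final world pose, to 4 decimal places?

step 1: θ'=-3.2972 (R=0.1667) → pose (3.1702, -4.2520, -3.2972)
step 2: θ'=-2.7972 (R=3.0000) → pose (1.6924, -4.3919, -2.7972)
step 3: θ'=-2.7972 (straight) → pose (3.8102, -3.6323, -2.7972)
step 4: θ'=-1.2972 (R=-2.0000) → pose (5.0606, -1.2093, -1.2972)

(5.0606, -1.2093, -1.2972)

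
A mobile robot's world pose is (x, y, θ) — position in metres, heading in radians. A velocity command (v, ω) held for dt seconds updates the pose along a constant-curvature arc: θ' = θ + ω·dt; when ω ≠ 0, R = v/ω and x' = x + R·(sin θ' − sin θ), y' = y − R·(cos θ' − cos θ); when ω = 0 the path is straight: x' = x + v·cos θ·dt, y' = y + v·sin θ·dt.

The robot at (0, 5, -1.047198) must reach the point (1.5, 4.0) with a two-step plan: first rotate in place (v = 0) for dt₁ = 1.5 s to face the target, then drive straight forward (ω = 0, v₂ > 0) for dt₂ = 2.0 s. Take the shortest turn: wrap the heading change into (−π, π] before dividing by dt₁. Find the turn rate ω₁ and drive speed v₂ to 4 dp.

ω₁ = 0.3061, v₂ = 0.9014

heading to target = atan2(4−5, 1.5−0) = -0.5880
Δθ = wrap(-0.5880 − -1.0472) = 0.4592; ω₁ = Δθ/dt₁ = 0.3061
distance = √((1.5−0)² + (4−5)²) = 1.8028; v₂ = distance/dt₂ = 0.9014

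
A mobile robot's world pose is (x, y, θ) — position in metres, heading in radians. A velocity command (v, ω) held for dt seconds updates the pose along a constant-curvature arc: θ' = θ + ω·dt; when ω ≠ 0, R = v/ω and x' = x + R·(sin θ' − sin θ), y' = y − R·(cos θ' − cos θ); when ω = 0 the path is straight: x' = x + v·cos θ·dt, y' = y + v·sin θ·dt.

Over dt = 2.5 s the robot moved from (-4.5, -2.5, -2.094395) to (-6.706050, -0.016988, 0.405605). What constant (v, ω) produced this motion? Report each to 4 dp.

v = -1.7500, ω = 1.0000

Δθ = 0.405605 − -2.094395 = 2.500000
ω = Δθ/dt = 2.500000/2.5 = 1.0000
R = −Δy/(cos θ' − cos θ) = -1.7500
v = R·ω = -1.7500·1.0000 = -1.7500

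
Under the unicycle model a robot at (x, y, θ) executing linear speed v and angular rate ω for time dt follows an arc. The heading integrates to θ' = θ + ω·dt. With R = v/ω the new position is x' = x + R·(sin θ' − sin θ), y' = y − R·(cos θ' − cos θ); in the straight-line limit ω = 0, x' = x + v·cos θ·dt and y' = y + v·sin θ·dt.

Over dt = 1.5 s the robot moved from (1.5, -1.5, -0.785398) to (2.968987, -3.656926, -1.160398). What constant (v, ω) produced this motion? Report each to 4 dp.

v = 1.7500, ω = -0.2500

Δθ = -1.160398 − -0.785398 = -0.375000
ω = Δθ/dt = -0.375000/1.5 = -0.2500
R = −Δy/(cos θ' − cos θ) = -7.0000
v = R·ω = -7.0000·-0.2500 = 1.7500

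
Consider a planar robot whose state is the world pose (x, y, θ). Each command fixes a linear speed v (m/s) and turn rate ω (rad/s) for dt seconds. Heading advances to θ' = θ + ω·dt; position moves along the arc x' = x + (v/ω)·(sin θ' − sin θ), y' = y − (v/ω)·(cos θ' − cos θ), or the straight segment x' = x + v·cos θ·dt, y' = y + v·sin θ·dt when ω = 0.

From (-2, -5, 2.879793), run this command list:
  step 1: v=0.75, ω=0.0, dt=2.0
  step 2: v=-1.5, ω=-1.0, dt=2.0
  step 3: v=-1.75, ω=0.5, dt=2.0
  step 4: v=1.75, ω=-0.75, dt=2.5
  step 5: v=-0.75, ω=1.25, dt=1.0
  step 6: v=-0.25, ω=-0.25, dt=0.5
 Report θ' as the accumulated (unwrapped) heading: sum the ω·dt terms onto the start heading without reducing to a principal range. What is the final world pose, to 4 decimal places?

(-1.7203, -7.7983, 1.1298)

step 1: θ'=2.8798 (straight) → pose (-3.4489, -4.6118, 2.8798)
step 2: θ'=0.8798 (R=1.5000) → pose (-2.6812, -7.0166, 0.8798)
step 3: θ'=1.8798 (R=-3.5000) → pose (-3.3183, -10.3116, 1.8798)
step 4: θ'=0.0048 (R=-2.3333) → pose (-1.1067, -7.2687, 0.0048)
step 5: θ'=1.2548 (R=-0.6000) → pose (-1.6741, -7.6822, 1.2548)
step 6: θ'=1.1298 (R=1.0000) → pose (-1.7203, -7.7983, 1.1298)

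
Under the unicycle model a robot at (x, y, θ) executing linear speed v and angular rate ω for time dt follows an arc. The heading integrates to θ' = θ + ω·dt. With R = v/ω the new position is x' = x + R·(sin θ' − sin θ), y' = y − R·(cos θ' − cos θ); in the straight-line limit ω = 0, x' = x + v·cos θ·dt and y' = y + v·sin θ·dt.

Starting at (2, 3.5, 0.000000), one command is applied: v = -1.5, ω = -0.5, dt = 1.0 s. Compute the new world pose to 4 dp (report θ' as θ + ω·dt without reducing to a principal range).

(0.5617, 3.8673, -0.5000)

θ' = 0.0000 + -0.5·1.0 = -0.5000
R = v/ω = -1.5/-0.5 = 3.0000
x' = 2 + 3.0000·(sin -0.5000 − sin 0.0000) = 0.5617
y' = 3.5 − 3.0000·(cos -0.5000 − cos 0.0000) = 3.8673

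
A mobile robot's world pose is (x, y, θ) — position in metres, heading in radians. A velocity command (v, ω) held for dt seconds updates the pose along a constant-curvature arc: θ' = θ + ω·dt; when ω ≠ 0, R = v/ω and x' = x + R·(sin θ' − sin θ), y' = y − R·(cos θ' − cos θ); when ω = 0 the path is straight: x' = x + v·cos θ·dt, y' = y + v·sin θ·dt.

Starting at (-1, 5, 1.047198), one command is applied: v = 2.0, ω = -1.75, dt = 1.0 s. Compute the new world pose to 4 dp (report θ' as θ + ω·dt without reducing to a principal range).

(0.7284, 5.3006, -0.7028)

θ' = 1.0472 + -1.75·1.0 = -0.7028
R = v/ω = 2.0/-1.75 = -1.1429
x' = -1 + -1.1429·(sin -0.7028 − sin 1.0472) = 0.7284
y' = 5 − -1.1429·(cos -0.7028 − cos 1.0472) = 5.3006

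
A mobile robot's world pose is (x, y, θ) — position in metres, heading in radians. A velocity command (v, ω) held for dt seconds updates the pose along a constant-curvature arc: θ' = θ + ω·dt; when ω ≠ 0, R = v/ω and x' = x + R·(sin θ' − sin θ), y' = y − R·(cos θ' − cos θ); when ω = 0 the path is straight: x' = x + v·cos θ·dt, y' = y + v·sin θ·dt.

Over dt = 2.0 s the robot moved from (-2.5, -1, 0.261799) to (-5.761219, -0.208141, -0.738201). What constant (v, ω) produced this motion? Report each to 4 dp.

v = -1.7500, ω = -0.5000

Δθ = -0.738201 − 0.261799 = -1.000000
ω = Δθ/dt = -1.000000/2.0 = -0.5000
R = Δx/(sin θ' − sin θ) = 3.5000
v = R·ω = 3.5000·-0.5000 = -1.7500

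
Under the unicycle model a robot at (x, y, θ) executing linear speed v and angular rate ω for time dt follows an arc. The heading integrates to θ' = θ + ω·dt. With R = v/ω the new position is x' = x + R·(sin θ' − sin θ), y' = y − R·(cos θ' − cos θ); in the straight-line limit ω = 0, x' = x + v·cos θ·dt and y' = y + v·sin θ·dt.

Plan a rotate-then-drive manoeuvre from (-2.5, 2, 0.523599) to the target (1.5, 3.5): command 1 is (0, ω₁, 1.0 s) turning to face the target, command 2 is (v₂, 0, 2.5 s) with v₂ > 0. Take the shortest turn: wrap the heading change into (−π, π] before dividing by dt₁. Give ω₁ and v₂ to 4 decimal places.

ω₁ = -0.1648, v₂ = 1.7088

heading to target = atan2(3.5−2, 1.5−-2.5) = 0.3588
Δθ = wrap(0.3588 − 0.5236) = -0.1648; ω₁ = Δθ/dt₁ = -0.1648
distance = √((1.5−-2.5)² + (3.5−2)²) = 4.2720; v₂ = distance/dt₂ = 1.7088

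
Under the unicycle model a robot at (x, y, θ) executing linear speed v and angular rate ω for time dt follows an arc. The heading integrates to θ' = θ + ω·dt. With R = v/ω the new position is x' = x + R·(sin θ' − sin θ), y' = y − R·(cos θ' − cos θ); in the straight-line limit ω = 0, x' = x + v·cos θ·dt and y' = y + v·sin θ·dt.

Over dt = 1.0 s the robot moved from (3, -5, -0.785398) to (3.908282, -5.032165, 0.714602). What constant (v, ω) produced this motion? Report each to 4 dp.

v = 1.0000, ω = 1.5000

Δθ = 0.714602 − -0.785398 = 1.500000
ω = Δθ/dt = 1.500000/1.0 = 1.5000
R = Δx/(sin θ' − sin θ) = 0.6667
v = R·ω = 0.6667·1.5000 = 1.0000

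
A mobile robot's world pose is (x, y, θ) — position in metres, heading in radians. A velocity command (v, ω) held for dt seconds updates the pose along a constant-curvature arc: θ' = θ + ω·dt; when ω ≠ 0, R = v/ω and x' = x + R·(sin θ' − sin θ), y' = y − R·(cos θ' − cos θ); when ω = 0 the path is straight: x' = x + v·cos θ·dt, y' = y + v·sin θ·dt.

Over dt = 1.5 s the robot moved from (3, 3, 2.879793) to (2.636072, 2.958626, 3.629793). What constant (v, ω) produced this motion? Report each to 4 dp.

Δθ = 3.629793 − 2.879793 = 0.750000
ω = Δθ/dt = 0.750000/1.5 = 0.5000
R = Δx/(sin θ' − sin θ) = 0.5000
v = R·ω = 0.5000·0.5000 = 0.2500

v = 0.2500, ω = 0.5000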